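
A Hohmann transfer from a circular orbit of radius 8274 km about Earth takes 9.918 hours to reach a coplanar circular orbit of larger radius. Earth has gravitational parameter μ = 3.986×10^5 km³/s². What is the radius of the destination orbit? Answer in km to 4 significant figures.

r₂ = 66130 km

Transfer time t = 9.918 hours = 35704.8 s, and t = π√(a_t³/μ).
So a_t = (μ t²/π²)^(1/3) = (3.986×10^5 × (35704.8)² / π²)^(1/3) = 37202 km.
Since a_t = (r₁ + r₂)/2, r₂ = 2a_t − r₁ = 2×37202 − 8274 = 66130 km.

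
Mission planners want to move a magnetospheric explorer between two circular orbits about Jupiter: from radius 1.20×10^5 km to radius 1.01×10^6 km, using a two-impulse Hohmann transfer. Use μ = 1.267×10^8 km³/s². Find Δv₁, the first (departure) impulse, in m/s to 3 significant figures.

Transfer-ellipse semi-major axis a_t = (r₁ + r₂)/2 = (1.200×10^5 + 1.010×10^6)/2 = 5.650×10^5 km.
Circular speed at r = 1.200×10^5 km: v_c = √(μ/r) = 32.49 km/s.
Transfer-orbit speed at the same r (vis-viva, a = a_t): v_t = √[μ(2/r − 1/a_t)] = 43.44 km/s.
Δv₁ = |v_t − v_c| = |43.44 − 32.49| = 10.95 km/s.

Δv₁ = 11000 m/s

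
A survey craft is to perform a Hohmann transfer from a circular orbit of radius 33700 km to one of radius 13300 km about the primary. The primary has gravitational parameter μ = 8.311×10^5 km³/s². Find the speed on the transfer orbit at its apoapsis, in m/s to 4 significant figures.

Semi-major axis of the transfer orbit: a_t = (33700 + 13300)/2 = 23500 km.
The apoapsis of the transfer ellipse is at r = 33700 km.
Vis-viva: v = √[μ(2/r − 1/a_t)] = √[8.311×10^5 × (2/33700 − 1/23500)] = 3.736 km/s.

v = 3736 m/s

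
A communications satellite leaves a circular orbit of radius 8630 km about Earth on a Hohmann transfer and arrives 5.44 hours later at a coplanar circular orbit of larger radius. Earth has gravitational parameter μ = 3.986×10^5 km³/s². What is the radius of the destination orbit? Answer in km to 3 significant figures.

r₂ = 41200 km

Transfer time t = 5.44 hours = 19584 s, and t = π√(a_t³/μ).
So a_t = (μ t²/π²)^(1/3) = (3.986×10^5 × (19584)² / π²)^(1/3) = 24928 km.
Since a_t = (r₁ + r₂)/2, r₂ = 2a_t − r₁ = 2×24928 − 8630 = 41226 km.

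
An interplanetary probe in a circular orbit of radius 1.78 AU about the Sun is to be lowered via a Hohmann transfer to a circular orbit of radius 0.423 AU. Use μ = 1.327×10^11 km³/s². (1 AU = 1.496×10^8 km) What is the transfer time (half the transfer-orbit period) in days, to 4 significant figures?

In km: r₁ = 1.78 × 1.496×10^8 = 2.66288×10^8 km; r₂ = 0.423 × 1.496×10^8 = 6.32808×10^7 km.
The Hohmann ellipse has a_t = (r₁ + r₂)/2 = 1.647844×10^8 km.
Half the transfer-orbit period gives t = π√(a_t³/μ) = 1.824×10^7 s.
Converting: 1.824×10^7 s ÷ 86400 s/day = 211.1 days.

t = 211.1 days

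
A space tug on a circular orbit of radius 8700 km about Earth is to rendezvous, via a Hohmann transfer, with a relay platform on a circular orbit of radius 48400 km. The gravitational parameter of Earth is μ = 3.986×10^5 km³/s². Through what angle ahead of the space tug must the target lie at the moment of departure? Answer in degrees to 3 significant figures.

Semi-major axis of the transfer orbit: a_t = (8700 + 48400)/2 = 28550 km.
The half-period of the transfer ellipse is t = π√(a_t³/μ) = 24004.4 s.
The target's mean motion on its circular orbit is ω₂ = √(μ/r₂³) = 5.92926×10^-5 rad/s.
Angle swept by the target during transfer: ω₂·t = 1.42328 rad = 81.548°.
The space tug traverses 180° on the transfer ellipse, so the target must lead by 180° − 81.548° = 98.5°.

φ = 98.5°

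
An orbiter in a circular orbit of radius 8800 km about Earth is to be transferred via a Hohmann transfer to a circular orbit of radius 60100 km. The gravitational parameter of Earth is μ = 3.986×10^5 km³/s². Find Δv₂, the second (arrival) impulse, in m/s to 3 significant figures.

Δv₂ = 1270 m/s

The Hohmann ellipse has a_t = (r₁ + r₂)/2 = 34450 km.
On the circular orbit at r = 60100 km, v_c = √(μ/r) = 2.5753 km/s.
Vis-viva on the transfer ellipse at r = 60100 km gives v_t = √[μ(2/r − 1/a_t)] = 1.3016 km/s.
Δv₂ = |v_t − v_c| = |1.3016 − 2.5753| = 1.274 km/s.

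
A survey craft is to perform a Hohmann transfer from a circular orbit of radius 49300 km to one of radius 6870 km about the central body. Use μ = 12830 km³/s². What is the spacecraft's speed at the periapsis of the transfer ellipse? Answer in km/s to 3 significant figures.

Transfer-ellipse semi-major axis a_t = (r₁ + r₂)/2 = (49300 + 6870)/2 = 28085 km.
The periapsis of the transfer ellipse is at r = 6870 km.
Applying v² = μ(2/r − 1/a_t): v = 1.811 km/s.

v = 1.81 km/s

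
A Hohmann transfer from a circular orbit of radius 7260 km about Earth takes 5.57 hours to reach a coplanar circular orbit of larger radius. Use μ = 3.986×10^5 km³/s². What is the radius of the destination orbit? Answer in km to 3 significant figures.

Transfer time t = 5.57 hours = 20052 s, and t = π√(a_t³/μ).
So a_t = (μ t²/π²)^(1/3) = (3.986×10^5 × (20052)² / π²)^(1/3) = 25323 km.
Since a_t = (r₁ + r₂)/2, r₂ = 2a_t − r₁ = 2×25323 − 7260 = 43386 km.

r₂ = 43400 km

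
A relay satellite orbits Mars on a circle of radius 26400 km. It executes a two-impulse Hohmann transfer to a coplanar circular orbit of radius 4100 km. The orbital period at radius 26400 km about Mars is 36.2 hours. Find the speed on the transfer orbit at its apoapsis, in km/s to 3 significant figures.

From Kepler's third law T² = 4π²r³/μ at r = 26400 km, T = 36.2 hours = 36.2 × 3600 s = 1.3032×10^5 s: μ = 4π²r³/T² = 42771.0 km³/s².
Semi-major axis of the transfer orbit: a_t = (26400 + 4100)/2 = 15250 km.
At apoapsis, r = 26400 km.
Vis-viva: v = √[μ(2/r − 1/a_t)] = √[42771.0 × (2/26400 − 1/15250)] = 0.6600 km/s.

v = 0.660 km/s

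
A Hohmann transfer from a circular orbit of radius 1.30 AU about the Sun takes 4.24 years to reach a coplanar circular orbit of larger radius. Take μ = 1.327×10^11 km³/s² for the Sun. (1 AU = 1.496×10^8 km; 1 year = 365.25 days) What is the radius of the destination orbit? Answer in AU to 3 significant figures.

r₂ = 7.02 AU

In km: r₁ = 1.30 × 1.496×10^8 = 1.9448×10^8 km.
Transfer time t = 4.24 years × 365.25 × 86400 s = 1.33804224×10^8 s, and t = π√(a_t³/μ).
So a_t = (μ t²/π²)^(1/3) = (1.327×10^11 × (1.33804224×10^8)² / π²)^(1/3) = 6.2207×10^8 km.
Since a_t = (r₁ + r₂)/2, r₂ = 2a_t − r₁ = 2×6.2207×10^8 − 1.9448×10^8 = 1.04966×10^9 km.
In AU: r₂ = 1.04966×10^9 / 1.496×10^8 = 7.02 AU.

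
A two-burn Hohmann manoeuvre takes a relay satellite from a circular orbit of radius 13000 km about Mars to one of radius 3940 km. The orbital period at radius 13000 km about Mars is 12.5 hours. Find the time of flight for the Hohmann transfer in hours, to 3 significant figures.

t = 3.29 hours

From Kepler's third law T² = 4π²r³/μ at r = 13000 km, T = 12.5 hours = 12.5 × 3600 s = 45000 s: μ = 4π²r³/T² = 42831.6 km³/s².
Semi-major axis of the transfer orbit: a_t = (13000 + 3940)/2 = 8470 km.
Half the transfer-orbit period gives t = π√(a_t³/μ) = 11830 s.
Converting: 11830 s ÷ 3600 s/hour = 3.29 hours.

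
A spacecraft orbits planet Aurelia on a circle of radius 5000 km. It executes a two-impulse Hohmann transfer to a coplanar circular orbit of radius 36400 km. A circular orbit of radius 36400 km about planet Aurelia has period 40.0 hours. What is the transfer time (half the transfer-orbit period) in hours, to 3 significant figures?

t = 8.58 hours

From Kepler's third law T² = 4π²r³/μ at r = 36400 km, T = 40.0 hours = 40.0 × 3600 s = 1.440×10^5 s: μ = 4π²r³/T² = 91820.3 km³/s².
Transfer-ellipse semi-major axis a_t = (r₁ + r₂)/2 = (5000 + 36400)/2 = 20700 km.
Half the transfer-orbit period gives t = π√(a_t³/μ) = 30880 s.
Converting: 30880 s ÷ 3600 s/hour = 8.58 hours.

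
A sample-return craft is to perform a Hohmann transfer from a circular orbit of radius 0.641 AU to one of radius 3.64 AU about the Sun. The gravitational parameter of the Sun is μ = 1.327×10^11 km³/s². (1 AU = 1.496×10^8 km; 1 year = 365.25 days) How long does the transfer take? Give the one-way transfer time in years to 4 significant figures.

t = 1.566 years

In km: r₁ = 0.641 × 1.496×10^8 = 9.58936×10^7 km; r₂ = 3.64 × 1.496×10^8 = 5.44544×10^8 km.
Semi-major axis of the transfer orbit: a_t = (9.58936×10^7 + 5.44544×10^8)/2 = 3.202188×10^8 km.
Half the transfer-orbit period gives t = π√(a_t³/μ) = 4.942×10^7 s.
Converting: 4.942×10^7 s ÷ 3.15576×10^7 s/year (365.25 × 86400) = 1.566 years.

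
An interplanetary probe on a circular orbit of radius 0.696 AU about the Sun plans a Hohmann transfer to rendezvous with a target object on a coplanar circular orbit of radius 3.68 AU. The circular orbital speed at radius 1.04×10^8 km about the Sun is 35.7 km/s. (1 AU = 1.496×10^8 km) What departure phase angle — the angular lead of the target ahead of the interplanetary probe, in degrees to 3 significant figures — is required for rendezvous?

From the circular-orbit relation v² = μ/r at r = 1.04×10^8 km: μ = v²r = (35.7)² × 1.04×10^8 = 1.32547×10^11 km³/s².
In km: r₁ = 0.696 × 1.496×10^8 = 1.041216×10^8 km; r₂ = 3.68 × 1.496×10^8 = 5.50528×10^8 km.
Transfer-ellipse semi-major axis a_t = (r₁ + r₂)/2 = (1.041216×10^8 + 5.50528×10^8)/2 = 3.273248×10^8 km.
Transfer time t = π√(a_t³/μ) = 5.1101×10^7 s.
The target's mean motion on its circular orbit is ω₂ = √(μ/r₂³) = 2.8185×10^-8 rad/s.
Angle swept by the target during transfer: ω₂·t = 1.4403 rad = 82.52°.
The interplanetary probe traverses 180° on the transfer ellipse, so the target must lead by 180° − 82.52° = 97.5°.

φ = 97.5°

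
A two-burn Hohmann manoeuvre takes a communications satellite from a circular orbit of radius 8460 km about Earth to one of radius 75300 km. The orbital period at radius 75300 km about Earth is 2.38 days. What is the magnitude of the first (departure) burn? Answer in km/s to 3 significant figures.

From Kepler's third law T² = 4π²r³/μ at r = 75300 km, T = 2.38 days = 2.38 × 86400 s = 2.05632×10^5 s: μ = 4π²r³/T² = 3.98624×10^5 km³/s².
Transfer-ellipse semi-major axis a_t = (r₁ + r₂)/2 = (8460 + 75300)/2 = 41880 km.
Circular speed at r = 8460 km: v_c = √(μ/r) = 6.864 km/s.
Vis-viva on the transfer ellipse at r = 8460 km gives v_t = √[μ(2/r − 1/a_t)] = 9.204 km/s.
Δv₁ = |v_t − v_c| = |9.204 − 6.864| = 2.340 km/s.

Δv₁ = 2.34 km/s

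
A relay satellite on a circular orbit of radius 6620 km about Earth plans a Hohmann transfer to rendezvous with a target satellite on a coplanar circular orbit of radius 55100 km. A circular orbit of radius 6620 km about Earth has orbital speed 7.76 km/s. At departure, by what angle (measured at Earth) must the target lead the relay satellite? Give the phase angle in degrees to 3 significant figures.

φ = 105°

From the circular-orbit relation v² = μ/r at r = 6620 km: μ = v²r = (7.76)² × 6620 = 3.98641×10^5 km³/s².
Transfer-ellipse semi-major axis a_t = (r₁ + r₂)/2 = (6620 + 55100)/2 = 30860 km.
Transfer time t = π√(a_t³/μ) = 26974 s.
The target's mean motion on its circular orbit is ω₂ = √(μ/r₂³) = 4.8816×10^-5 rad/s.
Angle swept by the target during transfer: ω₂·t = 1.3168 rad = 75.45°.
The relay satellite traverses 180° on the transfer ellipse, so the target must lead by 180° − 75.45° = 105°.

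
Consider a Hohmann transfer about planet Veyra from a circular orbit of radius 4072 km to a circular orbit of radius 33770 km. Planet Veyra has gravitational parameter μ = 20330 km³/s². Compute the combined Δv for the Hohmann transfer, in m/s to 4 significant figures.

Semi-major axis of the transfer orbit: a_t = (4072 + 33770)/2 = 18921 km.
Circular speed at r₁: v₁ = √(μ/r₁) = √(20330/4072) = 2.2344 km/s.
On the transfer ellipse at r₁, vis-viva equation gives v_p = √[μ(2/r₁ − 1/a_t)] = 2.9851 km/s.
First burn Δv₁ = |v_p − v₁| = 0.7507 km/s.
At r₂, v₂ = √(μ/r₂) = 0.7759 km/s.
Transfer-orbit speed at r₂: v_a = √[μ(2/r₂ − 1/a_t)] = 0.3599 km/s.
Second burn Δv₂ = |v₂ − v_a| = 0.4160 km/s.
Total Δv = Δv₁ + Δv₂ = 1.167 km/s.

Δv = 1167 m/s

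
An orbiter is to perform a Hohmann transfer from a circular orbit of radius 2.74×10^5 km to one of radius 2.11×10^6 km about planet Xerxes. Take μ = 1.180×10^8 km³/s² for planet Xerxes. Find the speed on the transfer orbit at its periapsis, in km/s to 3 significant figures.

Semi-major axis of the transfer orbit: a_t = (2.740×10^5 + 2.110×10^6)/2 = 1.192×10^6 km.
The periapsis of the transfer ellipse is at r = 2.740×10^5 km.
From the vis-viva equation, v = √[μ(2/r − 1/a_t)] = 27.61 km/s.

v = 27.6 km/s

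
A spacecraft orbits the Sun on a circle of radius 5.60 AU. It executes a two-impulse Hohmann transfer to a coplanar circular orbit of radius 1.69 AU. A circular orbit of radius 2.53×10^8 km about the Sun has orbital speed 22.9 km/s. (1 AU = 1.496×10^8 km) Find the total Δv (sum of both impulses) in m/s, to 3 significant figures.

From the circular-orbit relation v² = μ/r at r = 2.53×10^8 km: μ = v²r = (22.9)² × 2.53×10^8 = 1.32676×10^11 km³/s².
In km: r₁ = 5.60 × 1.496×10^8 = 8.3776×10^8 km; r₂ = 1.69 × 1.496×10^8 = 2.52824×10^8 km.
Semi-major axis of the transfer orbit: a_t = (8.3776×10^8 + 2.52824×10^8)/2 = 5.45292×10^8 km.
At r₁ the circular-orbit speed is v₁ = √(μ/r₁) = 12.5845 km/s.
Transfer-orbit speed at r₁ (vis-viva equation): v_a = √[μ(2/r₁ − 1/a_t)] = 8.56901 km/s.
First burn Δv₁ = |v_a − v₁| = 4.0155 km/s.
Circular speed at r₂: v₂ = √(μ/r₂) = 22.90797 km/s.
Transfer-orbit speed at r₂: v_p = √[μ(2/r₂ − 1/a_t)] = 28.39434 km/s.
Second burn Δv₂ = |v₂ − v_p| = 5.4864 km/s.
Δv = Δv₁ + Δv₂ = 4.0155 + 5.4864 = 9.502 km/s.

Δv = 9500 m/s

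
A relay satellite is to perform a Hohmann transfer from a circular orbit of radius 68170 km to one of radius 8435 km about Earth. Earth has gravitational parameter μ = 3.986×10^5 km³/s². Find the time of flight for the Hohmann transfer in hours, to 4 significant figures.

Transfer-ellipse semi-major axis a_t = (r₁ + r₂)/2 = (68170 + 8435)/2 = 38302.5 km.
By Kepler's third law the transfer-orbit period is T = 2π√(a_t³/μ), so t = T/2 = 37300 s.
Converting: 37300 s ÷ 3600 s/hour = 10.36 hours.

t = 10.36 hours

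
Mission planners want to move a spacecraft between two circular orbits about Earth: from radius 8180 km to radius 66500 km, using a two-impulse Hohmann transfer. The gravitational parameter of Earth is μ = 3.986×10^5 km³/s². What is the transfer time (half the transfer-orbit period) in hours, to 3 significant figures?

t = 9.97 hours

Semi-major axis of the transfer orbit: a_t = (8180 + 66500)/2 = 37340 km.
Half the transfer-orbit period gives t = π√(a_t³/μ) = 35900 s.
Converting: 35900 s ÷ 3600 s/hour = 9.97 hours.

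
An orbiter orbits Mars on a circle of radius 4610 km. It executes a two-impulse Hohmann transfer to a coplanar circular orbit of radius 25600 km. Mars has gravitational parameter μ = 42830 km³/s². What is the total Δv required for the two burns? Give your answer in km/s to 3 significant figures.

Transfer-ellipse semi-major axis a_t = (r₁ + r₂)/2 = (4610 + 25600)/2 = 15105 km.
Circular speed at r₁: v₁ = √(μ/r₁) = √(42830/4610) = 3.048 km/s.
Transfer-orbit speed at r₁ (vis-viva): v_p = √[μ(2/r₁ − 1/a_t)] = 3.968 km/s.
First burn Δv₁ = |v_p − v₁| = 0.9200 km/s.
Circular speed at r₂: v₂ = √(μ/r₂) = 1.2935 km/s.
Transfer-orbit speed at r₂: v_a = √[μ(2/r₂ − 1/a_t)] = 0.71457 km/s.
Second burn Δv₂ = |v₂ − v_a| = 0.5789 km/s.
Total Δv = Δv₁ + Δv₂ = 1.499 km/s.

Δv = 1.50 km/s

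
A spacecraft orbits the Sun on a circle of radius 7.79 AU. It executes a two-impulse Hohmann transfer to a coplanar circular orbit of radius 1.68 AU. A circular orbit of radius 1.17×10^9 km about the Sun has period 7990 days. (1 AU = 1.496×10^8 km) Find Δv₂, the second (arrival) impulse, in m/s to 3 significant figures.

Δv₂ = 6490 m/s

From Kepler's third law T² = 4π²r³/μ at r = 1.17×10^9 km, T = 7990 days = 7990 × 86400 s = 6.90336×10^8 s: μ = 4π²r³/T² = 1.32677×10^11 km³/s².
In km: r₁ = 7.79 × 1.496×10^8 = 1.165384×10^9 km; r₂ = 1.68 × 1.496×10^8 = 2.51328×10^8 km.
The Hohmann ellipse has a_t = (r₁ + r₂)/2 = 7.08356×10^8 km.
On the circular orbit at r = 2.51328×10^8 km, v_c = √(μ/r) = 22.976 km/s.
Transfer-orbit speed at the same r (vis-viva, a = a_t): v_t = √[μ(2/r − 1/a_t)] = 29.470 km/s.
Δv₂ = |v_t − v_c| = |29.470 − 22.976| = 6.494 km/s.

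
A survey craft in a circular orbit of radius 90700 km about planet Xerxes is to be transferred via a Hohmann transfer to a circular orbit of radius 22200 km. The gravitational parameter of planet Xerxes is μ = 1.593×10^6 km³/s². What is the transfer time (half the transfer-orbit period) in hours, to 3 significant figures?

Semi-major axis of the transfer orbit: a_t = (90700 + 22200)/2 = 56450 km.
Transfer time t = π√(a_t³/μ) = π√((56450)³ / 1.593×10^6) = 33380 s.
Converting: 33380 s ÷ 3600 s/hour = 9.27 hours.

t = 9.27 hours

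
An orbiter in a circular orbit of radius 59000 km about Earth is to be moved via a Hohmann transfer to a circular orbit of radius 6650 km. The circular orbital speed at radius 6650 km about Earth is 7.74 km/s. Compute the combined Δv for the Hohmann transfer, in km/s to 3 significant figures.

From the circular-orbit relation v² = μ/r at r = 6650 km: μ = v²r = (7.74)² × 6650 = 3.98386×10^5 km³/s².
The Hohmann ellipse has a_t = (r₁ + r₂)/2 = 32825 km.
Circular speed at r₁: v₁ = √(μ/r₁) = √(3.98386×10^5/59000) = 2.599 km/s.
On the transfer ellipse at r₁, vis-viva equation gives v_a = √[μ(2/r₁ − 1/a_t)] = 1.170 km/s.
First burn Δv₁ = |v_a − v₁| = 1.429 km/s.
Circular speed at r₂: v₂ = √(μ/r₂) = 7.7400 km/s.
Transfer-orbit speed at r₂: v_p = √[μ(2/r₂ − 1/a_t)] = 10.377 km/s.
Second burn Δv₂ = |v₂ − v_p| = 2.637 km/s.
Total Δv = Δv₁ + Δv₂ = 4.066 km/s.

Δv = 4.07 km/s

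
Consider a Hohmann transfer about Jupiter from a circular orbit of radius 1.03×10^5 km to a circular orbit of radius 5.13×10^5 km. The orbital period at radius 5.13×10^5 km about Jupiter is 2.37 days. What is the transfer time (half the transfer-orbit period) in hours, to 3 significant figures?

From Kepler's third law T² = 4π²r³/μ at r = 5.13×10^5 km, T = 2.37 days = 2.37 × 86400 s = 2.04768×10^5 s: μ = 4π²r³/T² = 1.27112×10^8 km³/s².
Transfer-ellipse semi-major axis a_t = (r₁ + r₂)/2 = (1.030×10^5 + 5.130×10^5)/2 = 3.080×10^5 km.
Half the transfer-orbit period gives t = π√(a_t³/μ) = 47630 s.
Converting: 47630 s ÷ 3600 s/hour = 13.2 hours.

t = 13.2 hours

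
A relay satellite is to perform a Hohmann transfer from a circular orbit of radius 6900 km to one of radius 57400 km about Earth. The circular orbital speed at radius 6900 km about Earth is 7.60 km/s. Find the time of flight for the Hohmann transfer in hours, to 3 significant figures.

t = 7.97 hours

From the circular-orbit relation v² = μ/r at r = 6900 km: μ = v²r = (7.60)² × 6900 = 3.98544×10^5 km³/s².
The Hohmann ellipse has a_t = (r₁ + r₂)/2 = 32150 km.
By Kepler's third law the transfer-orbit period is T = 2π√(a_t³/μ), so t = T/2 = 28690 s.
Converting: 28690 s ÷ 3600 s/hour = 7.97 hours.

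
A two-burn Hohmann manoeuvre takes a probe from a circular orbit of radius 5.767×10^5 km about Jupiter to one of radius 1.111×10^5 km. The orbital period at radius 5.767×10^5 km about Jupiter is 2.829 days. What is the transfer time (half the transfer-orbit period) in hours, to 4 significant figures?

From Kepler's third law T² = 4π²r³/μ at r = 5.767×10^5 km, T = 2.829 days = 2.829 × 86400 s = 2.444256×10^5 s: μ = 4π²r³/T² = 1.26741×10^8 km³/s².
Semi-major axis of the transfer orbit: a_t = (5.767×10^5 + 1.111×10^5)/2 = 3.439×10^5 km.
Half the transfer-orbit period gives t = π√(a_t³/μ) = 56280 s.
Converting: 56280 s ÷ 3600 s/hour = 15.63 hours.

t = 15.63 hours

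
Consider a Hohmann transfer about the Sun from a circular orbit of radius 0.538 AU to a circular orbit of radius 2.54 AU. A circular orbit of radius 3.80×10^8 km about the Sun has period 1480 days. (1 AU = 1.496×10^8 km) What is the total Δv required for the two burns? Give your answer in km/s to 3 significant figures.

From Kepler's third law T² = 4π²r³/μ at r = 3.80×10^8 km, T = 1480 days = 1480 × 86400 s = 1.27872×10^8 s: μ = 4π²r³/T² = 1.32483×10^11 km³/s².
In km: r₁ = 0.538 × 1.496×10^8 = 8.04848×10^7 km; r₂ = 2.54 × 1.496×10^8 = 3.79984×10^8 km.
Semi-major axis of the transfer orbit: a_t = (8.04848×10^7 + 3.79984×10^8)/2 = 2.302344×10^8 km.
At r₁ the circular-orbit speed is v₁ = √(μ/r₁) = 40.57 km/s.
On the transfer ellipse at r₁, v² = μ(2/r − 1/a) gives v_p = √[μ(2/r₁ − 1/a_t)] = 52.12 km/s.
First burn Δv₁ = |v_p − v₁| = 11.55 km/s.
At r₂, v₂ = √(μ/r₂) = 18.672 km/s.
Transfer-orbit speed at r₂: v_a = √[μ(2/r₂ − 1/a_t)] = 11.040 km/s.
Second burn Δv₂ = |v₂ − v_a| = 7.632 km/s.
Δv = Δv₁ + Δv₂ = 11.55 + 7.632 = 19.18 km/s.

Δv = 19.2 km/s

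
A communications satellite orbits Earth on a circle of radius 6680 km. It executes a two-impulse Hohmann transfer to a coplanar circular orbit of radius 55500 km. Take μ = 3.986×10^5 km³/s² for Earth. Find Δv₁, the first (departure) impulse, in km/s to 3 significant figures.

Δv₁ = 2.60 km/s

Transfer-ellipse semi-major axis a_t = (r₁ + r₂)/2 = (6680 + 55500)/2 = 31090 km.
Circular speed at r = 6680 km: v_c = √(μ/r) = 7.7247 km/s.
Vis-viva on the transfer ellipse at r = 6680 km gives v_t = √[μ(2/r − 1/a_t)] = 10.321 km/s.
Δv₁ = |v_t − v_c| = |10.321 − 7.7247| = 2.596 km/s.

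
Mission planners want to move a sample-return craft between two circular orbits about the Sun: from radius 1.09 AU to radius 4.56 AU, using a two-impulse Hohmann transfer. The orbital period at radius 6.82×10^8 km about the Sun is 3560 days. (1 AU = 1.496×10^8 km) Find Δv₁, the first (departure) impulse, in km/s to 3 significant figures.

From Kepler's third law T² = 4π²r³/μ at r = 6.82×10^8 km, T = 3560 days = 3560 × 86400 s = 3.07584×10^8 s: μ = 4π²r³/T² = 1.32369×10^11 km³/s².
In km: r₁ = 1.09 × 1.496×10^8 = 1.63064×10^8 km; r₂ = 4.56 × 1.496×10^8 = 6.82176×10^8 km.
The Hohmann ellipse has a_t = (r₁ + r₂)/2 = 4.2262×10^8 km.
Circular speed at r = 1.63064×10^8 km: v_c = √(μ/r) = 28.491 km/s.
Vis-viva on the transfer ellipse at r = 1.63064×10^8 km gives v_t = √[μ(2/r − 1/a_t)] = 36.198 km/s.
Δv₁ = |v_t − v_c| = |36.198 − 28.491| = 7.707 km/s.

Δv₁ = 7.71 km/s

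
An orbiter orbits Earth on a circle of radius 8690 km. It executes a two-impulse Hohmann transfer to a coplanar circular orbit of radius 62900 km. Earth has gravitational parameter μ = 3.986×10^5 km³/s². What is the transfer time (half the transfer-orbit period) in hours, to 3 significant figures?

t = 9.36 hours

Semi-major axis of the transfer orbit: a_t = (8690 + 62900)/2 = 35795 km.
Half the transfer-orbit period gives t = π√(a_t³/μ) = 33700 s.
Converting: 33700 s ÷ 3600 s/hour = 9.36 hours.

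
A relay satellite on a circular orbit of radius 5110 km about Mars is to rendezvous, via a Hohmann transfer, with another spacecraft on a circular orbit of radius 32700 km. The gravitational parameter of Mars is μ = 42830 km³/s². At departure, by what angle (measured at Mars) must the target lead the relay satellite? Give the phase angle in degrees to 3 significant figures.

Transfer-ellipse semi-major axis a_t = (r₁ + r₂)/2 = (5110 + 32700)/2 = 18905 km.
Transfer time t = π√(a_t³/μ) = 39460 s.
Target angular speed ω₂ = √(μ/r₂³) = 3.500×10^-5 rad/s.
Angle swept by the target during transfer: ω₂·t = 1.381 rad = 79.13°.
Arrival is 180° from departure on the ellipse, so φ = 180° − 79.13° = 101°.

φ = 101°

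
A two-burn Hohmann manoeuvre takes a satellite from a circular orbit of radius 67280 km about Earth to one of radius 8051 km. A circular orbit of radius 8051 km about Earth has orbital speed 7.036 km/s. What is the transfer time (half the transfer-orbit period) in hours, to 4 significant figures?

t = 10.10 hours

From the circular-orbit relation v² = μ/r at r = 8051 km: μ = v²r = (7.036)² × 8051 = 3.98567×10^5 km³/s².
The Hohmann ellipse has a_t = (r₁ + r₂)/2 = 37665.5 km.
Transfer time t = π√(a_t³/μ) = π√((37665.5)³ / 3.98567×10^5) = 36376 s.
Converting: 36376 s ÷ 3600 s/hour = 10.10 hours.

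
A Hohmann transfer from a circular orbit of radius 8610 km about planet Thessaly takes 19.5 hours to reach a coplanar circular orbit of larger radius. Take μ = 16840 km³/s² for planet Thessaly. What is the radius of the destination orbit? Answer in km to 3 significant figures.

r₂ = 32100 km

Transfer time t = 19.5 hours = 70200 s, and t = π√(a_t³/μ).
So a_t = (μ t²/π²)^(1/3) = (16840 × (70200)² / π²)^(1/3) = 20335 km.
Since a_t = (r₁ + r₂)/2, r₂ = 2a_t − r₁ = 2×20335 − 8610 = 32060 km.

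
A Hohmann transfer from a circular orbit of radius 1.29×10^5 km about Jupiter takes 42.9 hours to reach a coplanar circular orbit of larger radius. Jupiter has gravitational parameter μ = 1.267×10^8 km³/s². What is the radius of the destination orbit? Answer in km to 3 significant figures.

r₂ = 1.22×10^6 km

Transfer time t = 42.9 hours = 1.5444×10^5 s, and t = π√(a_t³/μ).
So a_t = (μ t²/π²)^(1/3) = (1.267×10^8 × (1.5444×10^5)² / π²)^(1/3) = 6.7401×10^5 km.
Since a_t = (r₁ + r₂)/2, r₂ = 2a_t − r₁ = 2×6.7401×10^5 − 1.290×10^5 = 1.21902×10^6 km.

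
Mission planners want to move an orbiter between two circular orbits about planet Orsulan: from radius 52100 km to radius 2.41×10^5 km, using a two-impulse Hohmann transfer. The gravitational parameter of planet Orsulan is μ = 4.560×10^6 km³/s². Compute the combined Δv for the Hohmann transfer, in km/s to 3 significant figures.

Semi-major axis of the transfer orbit: a_t = (52100 + 2.410×10^5)/2 = 1.4655×10^5 km.
At r₁ the circular-orbit speed is v₁ = √(μ/r₁) = 9.3554 km/s.
On the transfer ellipse at r₁, vis-viva gives v_p = √[μ(2/r₁ − 1/a_t)] = 11.997 km/s.
First burn Δv₁ = |v_p − v₁| = 2.642 km/s.
At r₂, v₂ = √(μ/r₂) = 4.350 km/s.
Transfer-orbit speed at r₂: v_a = √[μ(2/r₂ − 1/a_t)] = 2.594 km/s.
Second burn Δv₂ = |v₂ − v_a| = 1.756 km/s.
Total Δv = Δv₁ + Δv₂ = 4.398 km/s.

Δv = 4.40 km/s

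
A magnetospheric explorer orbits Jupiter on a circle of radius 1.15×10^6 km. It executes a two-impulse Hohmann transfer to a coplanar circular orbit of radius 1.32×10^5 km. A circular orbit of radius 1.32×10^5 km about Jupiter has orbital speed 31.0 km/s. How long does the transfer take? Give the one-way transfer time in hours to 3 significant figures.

From the circular-orbit relation v² = μ/r at r = 1.32×10^5 km: μ = v²r = (31.0)² × 1.32×10^5 = 1.26852×10^8 km³/s².
Semi-major axis of the transfer orbit: a_t = (1.150×10^6 + 1.320×10^5)/2 = 6.410×10^5 km.
By Kepler's third law the transfer-orbit period is T = 2π√(a_t³/μ), so t = T/2 = 1.4315×10^5 s.
Converting: 1.4315×10^5 s ÷ 3600 s/hour = 39.8 hours.

t = 39.8 hours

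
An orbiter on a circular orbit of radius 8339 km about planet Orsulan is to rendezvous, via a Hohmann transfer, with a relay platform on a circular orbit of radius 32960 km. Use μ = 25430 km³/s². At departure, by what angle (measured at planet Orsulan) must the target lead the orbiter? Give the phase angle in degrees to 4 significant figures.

φ = 90.74°

Transfer-ellipse semi-major axis a_t = (r₁ + r₂)/2 = (8339 + 32960)/2 = 20649.5 km.
Transfer time t = π√(a_t³/μ) = 58458 s.
Target angular speed ω₂ = √(μ/r₂³) = 2.6650×10^-5 rad/s.
Angle swept by the target during transfer: ω₂·t = 1.5579 rad = 89.26°.
Arrival is 180° from departure on the ellipse, so φ = 180° − 89.26° = 90.74°.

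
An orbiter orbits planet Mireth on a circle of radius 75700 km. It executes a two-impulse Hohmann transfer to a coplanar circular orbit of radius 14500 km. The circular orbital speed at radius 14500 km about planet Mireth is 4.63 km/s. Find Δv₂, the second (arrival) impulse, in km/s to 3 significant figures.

From the circular-orbit relation v² = μ/r at r = 14500 km: μ = v²r = (4.63)² × 14500 = 3.10835×10^5 km³/s².
The Hohmann ellipse has a_t = (r₁ + r₂)/2 = 45100 km.
Circular speed at r = 14500 km: v_c = √(μ/r) = 4.630 km/s.
Vis-viva on the transfer ellipse at r = 14500 km gives v_t = √[μ(2/r − 1/a_t)] = 5.998 km/s.
Δv₂ = |v_t − v_c| = |5.998 − 4.630| = 1.368 km/s.

Δv₂ = 1.37 km/s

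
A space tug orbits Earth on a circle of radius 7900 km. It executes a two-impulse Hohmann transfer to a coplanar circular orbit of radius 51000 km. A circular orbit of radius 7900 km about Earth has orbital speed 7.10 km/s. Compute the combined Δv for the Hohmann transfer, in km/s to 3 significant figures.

From the circular-orbit relation v² = μ/r at r = 7900 km: μ = v²r = (7.10)² × 7900 = 3.98239×10^5 km³/s².
Semi-major axis of the transfer orbit: a_t = (7900 + 51000)/2 = 29450 km.
At r₁ the circular-orbit speed is v₁ = √(μ/r₁) = 7.100 km/s.
Transfer-orbit speed at r₁ (vis-viva equation): v_p = √[μ(2/r₁ − 1/a_t)] = 9.343 km/s.
First burn Δv₁ = |v_p − v₁| = 2.243 km/s.
Circular speed at r₂: v₂ = √(μ/r₂) = 2.794 km/s.
Transfer-orbit speed at r₂: v_a = √[μ(2/r₂ − 1/a_t)] = 1.447 km/s.
Second burn Δv₂ = |v₂ − v_a| = 1.347 km/s.
Total Δv = Δv₁ + Δv₂ = 3.590 km/s.

Δv = 3.59 km/s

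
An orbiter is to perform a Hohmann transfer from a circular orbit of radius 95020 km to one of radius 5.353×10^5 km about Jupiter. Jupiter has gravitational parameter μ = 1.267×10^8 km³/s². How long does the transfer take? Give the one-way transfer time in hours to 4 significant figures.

t = 13.72 hours

Semi-major axis of the transfer orbit: a_t = (95020 + 5.353×10^5)/2 = 3.1516×10^5 km.
By Kepler's third law the transfer-orbit period is T = 2π√(a_t³/μ), so t = T/2 = 49380 s.
Converting: 49380 s ÷ 3600 s/hour = 13.72 hours.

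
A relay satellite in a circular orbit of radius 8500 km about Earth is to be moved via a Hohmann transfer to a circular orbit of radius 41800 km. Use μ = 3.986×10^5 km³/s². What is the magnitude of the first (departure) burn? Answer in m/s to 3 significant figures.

Δv₁ = 1980 m/s

The Hohmann ellipse has a_t = (r₁ + r₂)/2 = 25150 km.
Circular speed at r = 8500 km: v_c = √(μ/r) = 6.848 km/s.
Transfer-orbit speed at the same r (vis-viva, a = a_t): v_t = √[μ(2/r − 1/a_t)] = 8.828 km/s.
Δv₁ = |v_t − v_c| = |8.828 − 6.848| = 1.980 km/s.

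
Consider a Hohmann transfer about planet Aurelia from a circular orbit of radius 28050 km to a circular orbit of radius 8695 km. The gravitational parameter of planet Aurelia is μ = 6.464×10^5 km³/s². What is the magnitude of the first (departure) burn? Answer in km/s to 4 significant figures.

Δv₁ = 1.498 km/s

The Hohmann ellipse has a_t = (r₁ + r₂)/2 = 18372.5 km.
Circular speed at r = 28050 km: v_c = √(μ/r) = 4.800 km/s.
Vis-viva on the transfer ellipse at r = 28050 km gives v_t = √[μ(2/r − 1/a_t)] = 3.302 km/s.
Δv₁ = |v_t − v_c| = |3.302 − 4.800| = 1.498 km/s.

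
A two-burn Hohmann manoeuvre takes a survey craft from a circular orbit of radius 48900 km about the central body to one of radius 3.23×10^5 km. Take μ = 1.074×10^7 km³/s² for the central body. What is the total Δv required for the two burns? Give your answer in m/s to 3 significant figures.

The Hohmann ellipse has a_t = (r₁ + r₂)/2 = 1.8595×10^5 km.
At r₁ the circular-orbit speed is v₁ = √(μ/r₁) = 14.8200 km/s.
Transfer-orbit speed at r₁ (v² = μ(2/r − 1/a)): v_p = √[μ(2/r₁ − 1/a_t)] = 19.5322 km/s.
First burn Δv₁ = |v_p − v₁| = 4.71220 km/s.
At r₂, v₂ = √(μ/r₂) = 5.76635 km/s.
Transfer-orbit speed at r₂: v_a = √[μ(2/r₂ − 1/a_t)] = 2.95704 km/s.
Second burn Δv₂ = |v₂ − v_a| = 2.80931 km/s.
Δv = Δv₁ + Δv₂ = 4.71220 + 2.80931 = 7.522 km/s.

Δv = 7520 m/s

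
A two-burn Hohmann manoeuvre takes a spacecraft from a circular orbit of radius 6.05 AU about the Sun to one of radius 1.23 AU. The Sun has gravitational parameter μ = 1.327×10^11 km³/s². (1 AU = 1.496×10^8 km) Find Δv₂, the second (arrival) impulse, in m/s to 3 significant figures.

In km: r₁ = 6.05 × 1.496×10^8 = 9.0508×10^8 km; r₂ = 1.23 × 1.496×10^8 = 1.84008×10^8 km.
The Hohmann ellipse has a_t = (r₁ + r₂)/2 = 5.44544×10^8 km.
On the circular orbit at r = 1.84008×10^8 km, v_c = √(μ/r) = 26.8545 km/s.
Vis-viva on the transfer ellipse at r = 1.84008×10^8 km gives v_t = √[μ(2/r − 1/a_t)] = 34.6214 km/s.
Δv₂ = |v_t − v_c| = |34.6214 − 26.8545| = 7.767 km/s.

Δv₂ = 7770 m/s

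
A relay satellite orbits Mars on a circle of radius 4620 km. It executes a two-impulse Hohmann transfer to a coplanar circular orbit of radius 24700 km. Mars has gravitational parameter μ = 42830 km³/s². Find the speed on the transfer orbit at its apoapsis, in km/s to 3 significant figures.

v = 0.739 km/s

The Hohmann ellipse has a_t = (r₁ + r₂)/2 = 14660 km.
At apoapsis, r = 24700 km.
From the vis-viva equation, v = √[μ(2/r − 1/a_t)] = 0.7392 km/s.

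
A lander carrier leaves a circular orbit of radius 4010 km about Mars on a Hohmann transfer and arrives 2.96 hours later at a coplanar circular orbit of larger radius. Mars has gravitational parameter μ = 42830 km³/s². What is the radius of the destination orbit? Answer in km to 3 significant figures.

r₂ = 11800 km

Transfer time t = 2.96 hours = 10656 s, and t = π√(a_t³/μ).
So a_t = (μ t²/π²)^(1/3) = (42830 × (10656)² / π²)^(1/3) = 7898.5 km.
Since a_t = (r₁ + r₂)/2, r₂ = 2a_t − r₁ = 2×7898.5 − 4010 = 11787 km.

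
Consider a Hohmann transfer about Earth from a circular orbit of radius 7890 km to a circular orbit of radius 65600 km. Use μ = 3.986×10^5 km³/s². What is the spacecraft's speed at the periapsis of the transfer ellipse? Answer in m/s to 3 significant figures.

v = 9500 m/s

Transfer-ellipse semi-major axis a_t = (r₁ + r₂)/2 = (7890 + 65600)/2 = 36745 km.
The periapsis of the transfer ellipse is at r = 7890 km.
Applying v² = μ(2/r − 1/a_t): v = 9.497 km/s.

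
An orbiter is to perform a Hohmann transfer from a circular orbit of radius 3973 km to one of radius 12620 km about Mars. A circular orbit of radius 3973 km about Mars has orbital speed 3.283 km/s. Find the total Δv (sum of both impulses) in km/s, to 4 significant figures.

From the circular-orbit relation v² = μ/r at r = 3973 km: μ = v²r = (3.283)² × 3973 = 42821.3 km³/s².
Transfer-ellipse semi-major axis a_t = (r₁ + r₂)/2 = (3973 + 12620)/2 = 8296.5 km.
At r₁ the circular-orbit speed is v₁ = √(μ/r₁) = 3.283 km/s.
On the transfer ellipse at r₁, vis-viva equation gives v_p = √[μ(2/r₁ − 1/a_t)] = 4.049 km/s.
First burn Δv₁ = |v_p − v₁| = 0.7660 km/s.
At r₂, v₂ = √(μ/r₂) = 1.8420 km/s.
Transfer-orbit speed at r₂: v_a = √[μ(2/r₂ − 1/a_t)] = 1.2747 km/s.
Second burn Δv₂ = |v₂ − v_a| = 0.5673 km/s.
Total Δv = Δv₁ + Δv₂ = 1.333 km/s.

Δv = 1.333 km/s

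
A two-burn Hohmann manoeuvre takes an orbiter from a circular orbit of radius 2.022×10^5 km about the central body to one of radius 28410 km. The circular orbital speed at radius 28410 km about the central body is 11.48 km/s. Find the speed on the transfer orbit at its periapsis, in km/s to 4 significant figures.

v = 15.20 km/s

From the circular-orbit relation v² = μ/r at r = 28410 km: μ = v²r = (11.48)² × 28410 = 3.74417×10^6 km³/s².
Semi-major axis of the transfer orbit: a_t = (2.022×10^5 + 28410)/2 = 1.15305×10^5 km.
At periapsis, r = 28410 km.
Vis-viva: v = √[μ(2/r − 1/a_t)] = √[3.74417×10^6 × (2/28410 − 1/1.15305×10^5)] = 15.20 km/s.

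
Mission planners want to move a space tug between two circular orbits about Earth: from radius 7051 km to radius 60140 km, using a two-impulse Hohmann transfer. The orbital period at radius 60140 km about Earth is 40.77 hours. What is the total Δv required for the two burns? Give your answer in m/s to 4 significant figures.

Δv = 3936 m/s

From Kepler's third law T² = 4π²r³/μ at r = 60140 km, T = 40.77 hours = 40.77 × 3600 s = 1.46772×10^5 s: μ = 4π²r³/T² = 3.98624×10^5 km³/s².
Transfer-ellipse semi-major axis a_t = (r₁ + r₂)/2 = (7051 + 60140)/2 = 33595.5 km.
Circular speed at r₁: v₁ = √(μ/r₁) = √(3.98624×10^5/7051) = 7.519 km/s.
On the transfer ellipse at r₁, vis-viva equation gives v_p = √[μ(2/r₁ − 1/a_t)] = 10.06 km/s.
First burn Δv₁ = |v_p − v₁| = 2.541 km/s.
At r₂, v₂ = √(μ/r₂) = 2.5745 km/s.
Transfer-orbit speed at r₂: v_a = √[μ(2/r₂ − 1/a_t)] = 1.1795 km/s.
Second burn Δv₂ = |v₂ − v_a| = 1.395 km/s.
Total Δv = Δv₁ + Δv₂ = 3.936 km/s.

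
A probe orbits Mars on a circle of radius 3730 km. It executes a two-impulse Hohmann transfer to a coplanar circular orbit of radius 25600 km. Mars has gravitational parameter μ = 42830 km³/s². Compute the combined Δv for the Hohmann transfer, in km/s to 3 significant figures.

Δv = 1.73 km/s

Semi-major axis of the transfer orbit: a_t = (3730 + 25600)/2 = 14665 km.
At r₁ the circular-orbit speed is v₁ = √(μ/r₁) = 3.38859 km/s.
On the transfer ellipse at r₁, v² = μ(2/r − 1/a) gives v_p = √[μ(2/r₁ − 1/a_t)] = 4.47712 km/s.
First burn Δv₁ = |v_p − v₁| = 1.089 km/s.
Circular speed at r₂: v₂ = √(μ/r₂) = 1.29346 km/s.
Transfer-orbit speed at r₂: v_a = √[μ(2/r₂ − 1/a_t)] = 0.652330 km/s.
Second burn Δv₂ = |v₂ − v_a| = 0.6411 km/s.
Total Δv = Δv₁ + Δv₂ = 1.730 km/s.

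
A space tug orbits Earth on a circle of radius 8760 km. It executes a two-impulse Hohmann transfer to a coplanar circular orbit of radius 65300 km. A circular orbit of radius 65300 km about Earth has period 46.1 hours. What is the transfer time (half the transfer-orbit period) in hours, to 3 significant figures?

t = 9.84 hours

From Kepler's third law T² = 4π²r³/μ at r = 65300 km, T = 46.1 hours = 46.1 × 3600 s = 1.6596×10^5 s: μ = 4π²r³/T² = 3.99110×10^5 km³/s².
Semi-major axis of the transfer orbit: a_t = (8760 + 65300)/2 = 37030 km.
Half the transfer-orbit period gives t = π√(a_t³/μ) = 35440 s.
Converting: 35440 s ÷ 3600 s/hour = 9.84 hours.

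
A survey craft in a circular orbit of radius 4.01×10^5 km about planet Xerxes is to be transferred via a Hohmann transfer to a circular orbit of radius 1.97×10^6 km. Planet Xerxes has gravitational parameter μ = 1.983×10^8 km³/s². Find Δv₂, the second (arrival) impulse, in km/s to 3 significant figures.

Semi-major axis of the transfer orbit: a_t = (4.010×10^5 + 1.970×10^6)/2 = 1.1855×10^6 km.
Circular speed at r = 1.970×10^6 km: v_c = √(μ/r) = 10.033 km/s.
Transfer-orbit speed at the same r (vis-viva, a = a_t): v_t = √[μ(2/r − 1/a_t)] = 5.8351 km/s.
Δv₂ = |v_t − v_c| = |5.8351 − 10.033| = 4.198 km/s.

Δv₂ = 4.20 km/s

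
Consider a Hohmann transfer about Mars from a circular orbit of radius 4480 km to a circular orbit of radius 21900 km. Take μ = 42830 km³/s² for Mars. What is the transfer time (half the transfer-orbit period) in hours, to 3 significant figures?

The Hohmann ellipse has a_t = (r₁ + r₂)/2 = 13190 km.
Transfer time t = π√(a_t³/μ) = π√((13190)³ / 42830) = 23000 s.
Converting: 23000 s ÷ 3600 s/hour = 6.39 hours.

t = 6.39 hours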